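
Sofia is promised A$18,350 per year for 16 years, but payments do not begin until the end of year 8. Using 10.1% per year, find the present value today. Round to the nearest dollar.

A$72,771

PV at t=7 (ordinary 16-year annuity): 18350 × a(16|0.101) = 18350 × 7.777347 = 142,714.3182
PV₀ = 142,714.3182 / (1+0.101)^7 = 142,714.3182 / 1.961152 = 72,770.6601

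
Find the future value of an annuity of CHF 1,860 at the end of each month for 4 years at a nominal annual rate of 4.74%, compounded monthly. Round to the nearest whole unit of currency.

CHF 98,092

i = 0.0474/12 = 0.00395 per month; n = 4·12 = 48.
FV = 1860 × [(1+0.00395)^48 − 1] / 0.00395 = 1860 × 52.737882 = 98,092.4600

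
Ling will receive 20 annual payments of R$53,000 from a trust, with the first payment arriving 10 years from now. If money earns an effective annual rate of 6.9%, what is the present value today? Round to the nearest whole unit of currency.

Value one period before first payment (t=9): 53000 × [1 − (1+0.069)^(−20)] / 0.069 = 53000 × 10.676855 = 565,873.3258
PV₀ = 565,873.3258 / (1+0.069)^9 = 565,873.3258 / 1.823053 = 310,398.6872

R$310,399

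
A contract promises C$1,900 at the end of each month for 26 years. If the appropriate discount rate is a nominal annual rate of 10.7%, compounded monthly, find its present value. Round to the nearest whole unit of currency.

C$199,727

Periodic rate i = 0.107/12 = 0.00891667; n = 26 × 12 = 312 periods.
PV = PMT · [1 − (1+i)^(−n)] / i = 1900 · 105.119700 = 199,727.4296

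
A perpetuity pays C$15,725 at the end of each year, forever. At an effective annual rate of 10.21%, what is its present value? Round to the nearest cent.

C$154,015.67

PV = PMT / i = 15725 / 0.1021 = 154,015.6709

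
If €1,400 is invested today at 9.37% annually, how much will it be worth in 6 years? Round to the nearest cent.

1,400 × (1+0.0937)^6 = 1,400 × 1.711549 = 2,396.1682

€2,396.17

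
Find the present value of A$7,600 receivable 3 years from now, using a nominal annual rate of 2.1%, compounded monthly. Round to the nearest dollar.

A$7,136

i = 0.021/12 = 0.00175 per month; n = 3·12 = 36.
PV = 7,600 / (1 + 0.00175)^36 = 7,600 / 1.064968 = 7,136.3633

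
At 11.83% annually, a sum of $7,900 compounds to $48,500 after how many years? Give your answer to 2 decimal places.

16.23 years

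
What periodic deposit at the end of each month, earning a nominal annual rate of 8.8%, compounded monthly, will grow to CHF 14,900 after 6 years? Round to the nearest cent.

CHF 157.84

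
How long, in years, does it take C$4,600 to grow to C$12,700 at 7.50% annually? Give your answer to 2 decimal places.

(1+i)^n = 12700/4600 = 2.76087, so n = ln 2.76087 / ln 1.075 = 14.0423 years

14.04 years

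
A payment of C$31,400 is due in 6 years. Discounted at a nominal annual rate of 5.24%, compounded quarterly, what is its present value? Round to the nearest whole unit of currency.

With 4 periods per year: i = 0.0131, n = 24.
PV = 31,400 / (1 + 0.0131)^24 = 31,400 / 1.366645 = 22,975.9819

C$22,976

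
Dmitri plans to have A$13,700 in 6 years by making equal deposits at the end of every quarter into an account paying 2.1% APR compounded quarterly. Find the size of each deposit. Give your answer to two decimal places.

A$537.12

i = 0.021/4 = 0.00525 per quarter; n = 6·4 = 24.
PMT = 13700 / ( [(1+0.00525)^24 − 1] / 0.00525 ) = 13700 / 25.506357 = 537.1210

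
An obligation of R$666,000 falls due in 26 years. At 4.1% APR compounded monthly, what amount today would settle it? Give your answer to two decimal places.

R$229,776.39

With 12 periods per year: i = 0.00341667, n = 312.
PV = FV·(1+i)^(−n) = 666,000 × 0.345010 = 229,776.3895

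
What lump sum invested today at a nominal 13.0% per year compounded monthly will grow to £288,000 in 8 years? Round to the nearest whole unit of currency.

i = 0.13/12 = 0.0108333 per month; n = 8·12 = 96.
PV = FV·(1+i)^(−n) = 288,000 × 0.355437 = 102,365.8802

£102,366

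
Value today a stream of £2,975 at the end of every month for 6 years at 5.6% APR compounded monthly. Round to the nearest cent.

Periodic rate i = 0.056/12 = 0.00466667; n = 6 × 12 = 72 periods.
PV = PMT · [1 − (1+i)^(−n)] / i = 2975 · 61.032460 = 181,571.5696

£181,571.57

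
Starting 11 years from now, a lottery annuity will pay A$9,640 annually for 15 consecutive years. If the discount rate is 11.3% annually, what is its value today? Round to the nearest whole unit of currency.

A$23,375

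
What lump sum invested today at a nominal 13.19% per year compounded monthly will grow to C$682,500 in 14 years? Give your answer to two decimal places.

With 12 periods per year: i = 0.0109917, n = 168.
PV = FV·(1+i)^(−n) = 682,500 × 0.159370 = 108,770.1972

C$108,770.20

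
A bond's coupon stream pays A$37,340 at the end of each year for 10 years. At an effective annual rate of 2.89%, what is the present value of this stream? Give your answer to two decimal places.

A$320,313.34

PV = PMT · [1 − (1+i)^(−n)] / i = 37340 · 8.578290 = 320,313.3397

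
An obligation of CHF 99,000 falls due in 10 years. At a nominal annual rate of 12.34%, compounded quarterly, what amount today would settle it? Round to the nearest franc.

CHF 29,364

With 4 periods per year: i = 0.03085, n = 40.
PV = 99,000 / (1 + 0.03085)^40 = 99,000 / 3.371468 = 29,364.0655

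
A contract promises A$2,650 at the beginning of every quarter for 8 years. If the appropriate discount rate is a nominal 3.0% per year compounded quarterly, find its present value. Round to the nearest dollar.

A$75,706

i = 0.03/4 = 0.0075 per quarter; n = 8·4 = 32.
PV = PMT · [1 − (1+i)^(−n)] / i × (1+i) = 2650 · 28.568318 = 75,706.0422
(Beginning-of-period payments → annuity-due factor ×(1+i).)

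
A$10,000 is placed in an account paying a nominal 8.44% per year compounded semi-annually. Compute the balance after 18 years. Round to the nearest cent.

A$44,283.15

With 2 periods per year: i = 0.0422, n = 36.
10,000 × (1+0.0422)^36 = 10,000 × 4.428315 = 44,283.1471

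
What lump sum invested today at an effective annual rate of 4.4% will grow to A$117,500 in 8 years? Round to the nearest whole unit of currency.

A$83,260

PV = FV·(1+i)^(−n) = 117,500 × 0.708592 = 83,259.5151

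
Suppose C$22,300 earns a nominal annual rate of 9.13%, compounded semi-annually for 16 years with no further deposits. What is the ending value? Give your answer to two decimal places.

Periodic rate i = 0.0913/2 = 0.04565; n = 16 × 2 = 32 periods.
22,300 × (1+0.04565)^32 = 22,300 × 4.172179 = 93,039.5927

C$93,039.59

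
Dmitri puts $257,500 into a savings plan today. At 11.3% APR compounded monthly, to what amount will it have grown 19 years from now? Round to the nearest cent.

Periodic rate i = 0.113/12 = 0.00941667; n = 19 × 12 = 228 periods.
FV = PV·(1+i)^n = 257,500 × 8.473590 = 2,181,949.3301

$2,181,949.33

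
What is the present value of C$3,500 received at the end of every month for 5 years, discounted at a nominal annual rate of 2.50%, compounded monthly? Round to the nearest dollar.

C$197,212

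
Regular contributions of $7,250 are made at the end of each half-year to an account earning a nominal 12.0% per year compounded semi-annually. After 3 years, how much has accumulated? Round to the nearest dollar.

With 2 periods per year: i = 0.06, n = 6.
Accumulation factor s(6|0.06) = 6.975319; FV = 7250 × 6.975319 = 50,571.0594

$50,571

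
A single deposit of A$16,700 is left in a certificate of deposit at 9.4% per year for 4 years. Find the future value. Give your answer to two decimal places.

FV = PV·(1+i)^n = 16,700 × 1.432416 = 23,921.3541

A$23,921.35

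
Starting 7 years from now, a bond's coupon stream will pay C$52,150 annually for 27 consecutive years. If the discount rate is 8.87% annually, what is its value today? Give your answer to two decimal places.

C$317,494.13

PV at t=6 (ordinary 27-year annuity): 52150 × a(27|0.0887) = 52150 × 10.137497 = 528,670.4486
Discount back 6 years: 528,670.4486 × (1+0.0887)^(−6) = 528,670.4486 × 0.600552 = 317,494.1280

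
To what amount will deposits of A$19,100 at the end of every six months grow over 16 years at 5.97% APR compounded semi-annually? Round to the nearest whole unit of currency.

A$1,000,181

Periodic rate i = 0.0597/2 = 0.02985; n = 16 × 2 = 32 periods.
Accumulation factor s(32|0.02985) = 52.365475; FV = 19100 × 52.365475 = 1,000,180.5662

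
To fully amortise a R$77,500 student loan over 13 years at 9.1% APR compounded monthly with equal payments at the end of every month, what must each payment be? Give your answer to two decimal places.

R$848.96

With 12 periods per year: i = 0.00758333, n = 156.
PMT = 77500 / ( [1 − (1+0.00758333)^(−156)] / 0.00758333 ) = 77500 / 91.288534 = 848.9566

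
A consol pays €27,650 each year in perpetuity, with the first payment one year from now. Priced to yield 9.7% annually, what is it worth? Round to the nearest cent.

€285,051.55

PV = PMT / i = 27650 / 0.097 = 285,051.5464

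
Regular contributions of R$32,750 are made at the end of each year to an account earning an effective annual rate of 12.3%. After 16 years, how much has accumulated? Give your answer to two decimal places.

R$1,437,397.35

FV = PMT · [(1+i)^n − 1] / i = 32750 · 43.889995 = 1,437,397.3515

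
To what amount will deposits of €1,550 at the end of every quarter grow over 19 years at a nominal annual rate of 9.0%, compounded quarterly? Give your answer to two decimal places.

i = 0.09/4 = 0.0225 per quarter; n = 19·4 = 76.
Accumulation factor s(76|0.0225) = 196.673509; FV = 1550 × 196.673509 = 304,843.9396

€304,843.94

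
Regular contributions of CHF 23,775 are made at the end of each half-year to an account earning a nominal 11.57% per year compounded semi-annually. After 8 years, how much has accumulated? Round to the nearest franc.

CHF 599,678

With 2 periods per year: i = 0.05785, n = 16.
FV = PMT · [(1+i)^n − 1] / i = 23775 · 25.223032 = 599,677.5908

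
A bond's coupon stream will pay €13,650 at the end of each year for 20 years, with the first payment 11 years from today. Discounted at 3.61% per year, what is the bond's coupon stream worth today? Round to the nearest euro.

PV at t=10 (ordinary 20-year annuity): 13650 × a(20|0.0361) = 13650 × 14.071977 = 192,082.4929
Discount back 10 years: 192,082.4929 × (1+0.0361)^(−10) = 192,082.4929 × 0.701428 = 134,732.0899

€134,732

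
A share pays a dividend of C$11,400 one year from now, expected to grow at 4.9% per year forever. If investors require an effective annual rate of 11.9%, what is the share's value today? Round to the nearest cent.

C$162,857.14

PV = D₁/(r − g) = 11400/(0.119 − 0.049) = 162,857.1429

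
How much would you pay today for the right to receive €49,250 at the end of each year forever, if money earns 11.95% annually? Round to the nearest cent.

PV = C/r = 49250/0.1195 = 412,133.8912

€412,133.89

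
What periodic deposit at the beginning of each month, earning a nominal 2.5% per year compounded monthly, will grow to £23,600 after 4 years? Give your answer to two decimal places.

With 12 periods per year: i = 0.00208333, n = 48.
PMT = 23600 / ( [(1+0.00208333)^48 − 1] / 0.00208333 × (1+i) ) = 23600 / 50.531918 = 467.0316

£467.03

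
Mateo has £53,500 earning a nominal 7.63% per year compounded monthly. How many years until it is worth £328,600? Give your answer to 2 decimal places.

Periodic rate i = 0.0763/12 = 0.00635833.
n = ln(328600/53500) / ln(1+0.00635833) = ln(6.14206) / 0.006338 = 286.3839 months
= 286.3839/12 years

23.87 years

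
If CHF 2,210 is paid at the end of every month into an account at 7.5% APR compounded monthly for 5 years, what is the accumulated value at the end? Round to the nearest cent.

Periodic rate i = 0.075/12 = 0.00625; n = 5 × 12 = 60 periods.
FV = 2210 × [(1+0.00625)^60 − 1] / 0.00625 = 2210 × 72.527105 = 160,284.9028

CHF 160,284.90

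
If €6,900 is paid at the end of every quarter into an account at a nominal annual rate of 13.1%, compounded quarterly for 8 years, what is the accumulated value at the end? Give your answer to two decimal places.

€380,172.59

i = 0.131/4 = 0.03275 per quarter; n = 8·4 = 32.
Accumulation factor s(32|0.03275) = 55.097476; FV = 6900 × 55.097476 = 380,172.5867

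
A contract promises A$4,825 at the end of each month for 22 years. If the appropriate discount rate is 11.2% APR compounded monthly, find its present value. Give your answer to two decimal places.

A$472,468.19

i = 0.112/12 = 0.00933333 per month; n = 22·12 = 264.
PV = 4825 × [1 − (1+0.00933333)^(−264)] / 0.00933333 = 4825 × 97.920869 = 472,468.1918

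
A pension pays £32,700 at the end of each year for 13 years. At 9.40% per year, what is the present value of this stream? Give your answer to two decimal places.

PV = 32700 × [1 − (1+0.094)^(−13)] / 0.094 = 32700 × 7.329677 = 239,680.4490

£239,680.45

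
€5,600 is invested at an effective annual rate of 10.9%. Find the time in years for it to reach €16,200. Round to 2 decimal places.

(1+i)^n = 16200/5600 = 2.89286, so n = ln 2.89286 / ln 1.109 = 10.2673 years

10.27 years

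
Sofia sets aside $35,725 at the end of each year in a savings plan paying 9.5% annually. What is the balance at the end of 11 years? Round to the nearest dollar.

FV = PMT · [(1+i)^n − 1] / i = 35725 · 18.038518 = 644,426.0656

$644,426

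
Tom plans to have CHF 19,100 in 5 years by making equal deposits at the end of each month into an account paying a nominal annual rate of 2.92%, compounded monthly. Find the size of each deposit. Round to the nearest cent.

With 12 periods per year: i = 0.00243333, n = 60.
FV-annuity factor = 64.516842; PMT = 19100 / 64.516842 = 296.0467

CHF 296.05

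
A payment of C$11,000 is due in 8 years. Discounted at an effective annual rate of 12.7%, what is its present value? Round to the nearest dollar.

PV = 11,000 / (1 + 0.127)^8 = 11,000 / 2.602504 = 4,226.6993

C$4,227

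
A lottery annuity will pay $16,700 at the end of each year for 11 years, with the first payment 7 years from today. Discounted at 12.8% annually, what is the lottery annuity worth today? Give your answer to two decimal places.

$46,499.69

Value one period before first payment (t=6): 16700 × [1 − (1+0.128)^(−11)] / 0.128 = 16700 × 5.735723 = 95,786.5686
PV₀ = 95,786.5686 / (1+0.128)^6 = 95,786.5686 / 2.059940 = 46,499.6857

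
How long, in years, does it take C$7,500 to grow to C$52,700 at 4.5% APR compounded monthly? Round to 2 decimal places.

Periodic rate i = 0.045/12 = 0.00375.
n = ln(52700/7500) / ln(1+0.00375) = ln(7.02667) / 0.003743 = 520.8976 months
= 520.8976/12 years

43.41 years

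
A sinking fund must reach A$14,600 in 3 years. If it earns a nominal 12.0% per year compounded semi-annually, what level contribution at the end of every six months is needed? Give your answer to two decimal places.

Periodic rate i = 0.12/2 = 0.06; n = 3 × 2 = 6 periods.
PMT = 14600 / ( [(1+0.06)^6 − 1] / 0.06 ) = 14600 / 6.975319 = 2,093.0944

A$2,093.09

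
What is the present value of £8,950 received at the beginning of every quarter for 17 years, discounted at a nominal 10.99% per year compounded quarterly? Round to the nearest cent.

i = 0.1099/4 = 0.027475 per quarter; n = 17·4 = 68.
Annuity factor a(68|0.027475) × (1+i) = 31.475826; PV = 8950 × 31.475826 = 281,708.6386
(annuity-due: payments at period start, so ×(1+i).)

£281,708.64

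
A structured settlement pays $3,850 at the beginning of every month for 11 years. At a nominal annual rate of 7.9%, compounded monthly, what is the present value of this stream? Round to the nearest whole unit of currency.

$341,089

i = 0.079/12 = 0.00658333 per month; n = 11·12 = 132.
PV = 3850 × [1 − (1+0.00658333)^(−132)] / 0.00658333 × (1+i) = 3850 × 88.594608 = 341,089.2408
(annuity-due: payments at period start, so ×(1+i).)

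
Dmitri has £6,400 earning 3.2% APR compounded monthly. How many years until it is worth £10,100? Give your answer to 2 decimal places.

14.28 years

Periodic rate i = 0.032/12 = 0.00266667.
n = ln(10100/6400) / ln(1+0.00266667) = ln(1.57812) / 0.002663 = 171.3171 months
= 171.3171/12 years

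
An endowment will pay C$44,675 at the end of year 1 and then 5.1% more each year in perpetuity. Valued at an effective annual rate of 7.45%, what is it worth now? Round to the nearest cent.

C$1,901,063.83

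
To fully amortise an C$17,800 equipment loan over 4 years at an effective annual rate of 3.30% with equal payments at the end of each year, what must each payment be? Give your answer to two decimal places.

C$4,823.08

PMT = 17800 / ( [1 − (1+0.033)^(−4)] / 0.033 ) = 17800 / 3.690585 = 4,823.0830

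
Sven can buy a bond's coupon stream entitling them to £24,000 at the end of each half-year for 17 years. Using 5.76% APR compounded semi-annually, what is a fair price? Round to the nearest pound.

i = 0.0576/2 = 0.0288 per half-year; n = 17·2 = 34.
PV = PMT · [1 − (1+i)^(−n)] / i = 24000 · 21.498460 = 515,963.0466

£515,963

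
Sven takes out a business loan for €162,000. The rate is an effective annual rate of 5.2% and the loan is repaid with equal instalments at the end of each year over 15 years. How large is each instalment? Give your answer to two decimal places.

€15,819.15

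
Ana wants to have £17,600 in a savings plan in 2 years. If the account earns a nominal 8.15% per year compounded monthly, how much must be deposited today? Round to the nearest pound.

Periodic rate i = 0.0815/12 = 0.00679167; n = 2 × 12 = 24 periods.
Discount factor = (1+0.00679167)^(−24) = 0.850059; PV = 17,600 × 0.850059 = 14,961.0466

£14,961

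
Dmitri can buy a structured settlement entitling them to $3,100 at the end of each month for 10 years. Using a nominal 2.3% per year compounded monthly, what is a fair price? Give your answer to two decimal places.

Periodic rate i = 0.023/12 = 0.00191667; n = 10 × 12 = 120 periods.
PV = PMT · [1 − (1+i)^(−n)] / i = 3100 · 107.108595 = 332,036.6437

$332,036.64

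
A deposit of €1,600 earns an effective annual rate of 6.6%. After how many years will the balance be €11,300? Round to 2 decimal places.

30.59 years

n = ln(11300/1600) / ln(1+0.066) = ln(7.06250) / 0.063913 = 30.5852 years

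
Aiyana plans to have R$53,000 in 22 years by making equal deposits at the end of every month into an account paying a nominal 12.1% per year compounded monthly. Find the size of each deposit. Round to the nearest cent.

R$40.69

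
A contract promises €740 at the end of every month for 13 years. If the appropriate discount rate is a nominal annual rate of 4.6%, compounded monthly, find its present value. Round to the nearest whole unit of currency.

€86,765

i = 0.046/12 = 0.00383333 per month; n = 13·12 = 156.
Annuity factor a(156|0.00383333) = 117.250591; PV = 740 × 117.250591 = 86,765.4376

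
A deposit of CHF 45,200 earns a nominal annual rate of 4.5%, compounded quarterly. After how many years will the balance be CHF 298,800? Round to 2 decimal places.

Periodic rate i = 0.045/4 = 0.01125.
(1+i)^n = 298800/45200 = 6.61062, so n = ln 6.61062 / ln 1.01125 = 168.8250 quarters
= 168.8250/4 years

42.21 years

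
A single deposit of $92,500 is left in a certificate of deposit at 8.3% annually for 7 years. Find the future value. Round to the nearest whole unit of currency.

$161,637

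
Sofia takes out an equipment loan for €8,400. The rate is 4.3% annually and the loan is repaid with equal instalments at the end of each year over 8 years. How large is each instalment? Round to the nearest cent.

€1,263.14

Annuity-PV factor = 6.650118; PMT = 8400 / 6.650118 = 1,263.1354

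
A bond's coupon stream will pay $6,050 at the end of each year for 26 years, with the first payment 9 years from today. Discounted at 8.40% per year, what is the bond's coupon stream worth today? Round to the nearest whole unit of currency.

$33,139

Value one period before first payment (t=8): 6050 × [1 − (1+0.084)^(−26)] / 0.084 = 6050 × 10.442721 = 63,178.4650
Discount back 8 years: 63,178.4650 × (1+0.084)^(−8) = 63,178.4650 × 0.524524 = 33,138.6500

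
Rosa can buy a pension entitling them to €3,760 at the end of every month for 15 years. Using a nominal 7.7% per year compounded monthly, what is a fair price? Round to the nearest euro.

€400,676

Periodic rate i = 0.077/12 = 0.00641667; n = 15 × 12 = 180 periods.
Annuity factor a(180|0.00641667) = 106.562774; PV = 3760 × 106.562774 = 400,676.0309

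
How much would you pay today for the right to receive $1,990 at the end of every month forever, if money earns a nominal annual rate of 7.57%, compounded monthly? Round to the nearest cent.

$315,455.75

Periodic rate i = 0.0757/12 = 0.00630833.
PV = PMT / i = 1990 / 0.00630833 = 315,455.7464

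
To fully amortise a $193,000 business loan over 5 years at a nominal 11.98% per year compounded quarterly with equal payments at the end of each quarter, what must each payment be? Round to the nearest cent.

$12,966.64

Periodic rate i = 0.1198/4 = 0.02995; n = 5 × 4 = 20 periods.
Annuity-PV factor = 14.884355; PMT = 193000 / 14.884355 = 12,966.6354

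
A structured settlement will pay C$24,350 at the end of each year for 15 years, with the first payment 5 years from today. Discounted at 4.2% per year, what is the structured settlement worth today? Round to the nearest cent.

PV at t=4 (ordinary 15-year annuity): 24350 × a(15|0.042) = 24350 × 10.964500 = 266,985.5667
PV₀ = 266,985.5667 / (1+0.042)^4 = 266,985.5667 / 1.178883 = 226,473.2477

C$226,473.25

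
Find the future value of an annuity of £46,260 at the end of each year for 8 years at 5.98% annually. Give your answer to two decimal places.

£457,528.31

FV = 46260 × [(1+0.0598)^8 − 1] / 0.0598 = 46260 × 9.890365 = 457,528.3060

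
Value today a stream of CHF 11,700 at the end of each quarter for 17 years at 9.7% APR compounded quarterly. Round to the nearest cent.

CHF 387,879.27

i = 0.097/4 = 0.02425 per quarter; n = 17·4 = 68.
PV = PMT · [1 − (1+i)^(−n)] / i = 11700 · 33.152074 = 387,879.2706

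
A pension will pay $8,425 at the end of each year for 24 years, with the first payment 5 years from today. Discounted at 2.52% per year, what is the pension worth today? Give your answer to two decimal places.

PV at t=4 (ordinary 24-year annuity): 8425 × a(24|0.0252) = 8425 × 17.845532 = 150,348.6105
PV₀ = 150,348.6105 / (1+0.0252)^4 = 150,348.6105 / 1.104675 = 136,102.1634

$136,102.16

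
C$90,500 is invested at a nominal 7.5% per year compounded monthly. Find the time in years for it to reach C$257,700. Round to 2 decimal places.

14.00 years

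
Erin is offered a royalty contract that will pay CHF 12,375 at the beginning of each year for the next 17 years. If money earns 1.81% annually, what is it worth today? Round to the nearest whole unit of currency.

PV = PMT · [1 − (1+i)^(−n)] / i × (1+i) = 12375 · 14.784310 = 182,955.8410
(annuity-due: payments at period start, so ×(1+i).)

CHF 182,956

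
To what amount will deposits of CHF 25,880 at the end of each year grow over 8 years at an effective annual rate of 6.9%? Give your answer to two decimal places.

FV = 25880 × [(1+0.069)^8 − 1] / 0.069 = 25880 × 10.222926 = 264,569.3159

CHF 264,569.32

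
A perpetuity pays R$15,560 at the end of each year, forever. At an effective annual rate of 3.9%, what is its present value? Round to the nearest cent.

PV = PMT / i = 15560 / 0.039 = 398,974.3590

R$398,974.36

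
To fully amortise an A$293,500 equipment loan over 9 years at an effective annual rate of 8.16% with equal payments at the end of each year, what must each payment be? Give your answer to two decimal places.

A$47,296.47

Annuity-PV factor = 6.205538; PMT = 293500 / 6.205538 = 47,296.4653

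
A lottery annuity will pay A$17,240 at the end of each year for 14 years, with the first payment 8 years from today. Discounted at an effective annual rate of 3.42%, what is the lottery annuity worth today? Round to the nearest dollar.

Value one period before first payment (t=7): 17240 × [1 − (1+0.0342)^(−14)] / 0.0342 = 17240 × 10.979360 = 189,284.1704
PV₀ = 189,284.1704 / (1+0.0342)^7 = 189,284.1704 / 1.265411 = 149,583.1112

A$149,583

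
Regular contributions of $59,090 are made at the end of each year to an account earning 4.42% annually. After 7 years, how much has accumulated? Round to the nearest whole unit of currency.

$472,701

FV = PMT · [(1+i)^n − 1] / i = 59090 · 7.999681 = 472,701.1515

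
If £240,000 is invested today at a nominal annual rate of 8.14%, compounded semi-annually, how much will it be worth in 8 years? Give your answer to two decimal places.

i = 0.0814/2 = 0.0407 per half-year; n = 8·2 = 16.
FV = PV·(1+i)^n = 240,000 × 1.893254 = 454,380.9495

£454,380.95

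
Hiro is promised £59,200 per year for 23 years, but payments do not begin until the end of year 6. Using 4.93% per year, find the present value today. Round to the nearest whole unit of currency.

Value one period before first payment (t=5): 59200 × [1 − (1+0.0493)^(−23)] / 0.0493 = 59200 × 13.578021 = 803,818.8504
PV₀ = 803,818.8504 / (1+0.0493)^5 = 803,818.8504 / 1.272033 = 631,916.6847

£631,917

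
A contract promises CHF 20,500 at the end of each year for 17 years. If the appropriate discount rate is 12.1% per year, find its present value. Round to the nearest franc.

Annuity factor a(17|0.121) = 7.078915; PV = 20500 × 7.078915 = 145,117.7495

CHF 145,118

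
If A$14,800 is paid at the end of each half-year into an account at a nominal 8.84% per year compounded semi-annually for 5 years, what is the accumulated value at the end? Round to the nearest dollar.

A$181,190

With 2 periods per year: i = 0.0442, n = 10.
Accumulation factor s(10|0.0442) = 12.242569; FV = 14800 × 12.242569 = 181,190.0158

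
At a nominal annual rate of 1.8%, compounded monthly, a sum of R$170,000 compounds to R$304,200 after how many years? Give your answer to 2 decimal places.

32.35 years

Periodic rate i = 0.018/12 = 0.0015.
n = ln(304200/170000) / ln(1+0.0015) = ln(1.78941) / 0.001499 = 388.2155 months
= 388.2155/12 years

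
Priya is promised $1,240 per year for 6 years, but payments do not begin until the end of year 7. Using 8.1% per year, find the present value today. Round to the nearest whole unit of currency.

$3,581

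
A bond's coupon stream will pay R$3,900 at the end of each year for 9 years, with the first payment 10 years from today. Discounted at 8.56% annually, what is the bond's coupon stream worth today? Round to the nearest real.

R$11,367

PV at t=9 (ordinary 9-year annuity): 3900 × a(9|0.0856) = 3900 × 6.103996 = 23,805.5852
Discount back 9 years: 23,805.5852 × (1+0.0856)^(−9) = 23,805.5852 × 0.477498 = 11,367.1175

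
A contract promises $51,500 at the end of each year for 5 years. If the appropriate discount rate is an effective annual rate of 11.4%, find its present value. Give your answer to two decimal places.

PV = PMT · [1 − (1+i)^(−n)] / i = 51500 · 3.659008 = 188,438.8866

$188,438.89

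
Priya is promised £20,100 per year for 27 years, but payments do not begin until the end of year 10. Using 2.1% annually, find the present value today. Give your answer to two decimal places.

PV at t=9 (ordinary 27-year annuity): 20100 × a(27|0.021) = 20100 × 20.449296 = 411,030.8487
PV₀ = 411,030.8487 / (1+0.021)^9 = 411,030.8487 / 1.205679 = 340,912.3536

£340,912.35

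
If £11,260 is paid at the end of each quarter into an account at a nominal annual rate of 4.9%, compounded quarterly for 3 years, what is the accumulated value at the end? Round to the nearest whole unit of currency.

With 4 periods per year: i = 0.01225, n = 12.
FV = PMT · [(1+i)^n − 1] / i = 11260 · 12.842442 = 144,605.8945

£144,606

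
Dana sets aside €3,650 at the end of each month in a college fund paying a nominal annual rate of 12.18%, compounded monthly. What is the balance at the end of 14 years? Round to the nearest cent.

Periodic rate i = 0.1218/12 = 0.01015; n = 14 × 12 = 168 periods.
Accumulation factor s(168|0.01015) = 438.954742; FV = 3650 × 438.954742 = 1,602,184.8070

€1,602,184.81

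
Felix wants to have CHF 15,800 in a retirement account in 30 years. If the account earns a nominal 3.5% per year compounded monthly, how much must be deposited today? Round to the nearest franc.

CHF 5,537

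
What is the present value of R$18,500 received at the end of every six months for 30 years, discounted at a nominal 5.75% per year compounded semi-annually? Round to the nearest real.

Periodic rate i = 0.0575/2 = 0.02875; n = 30 × 2 = 60 periods.
PV = 18500 × [1 − (1+0.02875)^(−60)] / 0.02875 = 18500 × 28.432645 = 526,003.9283

R$526,004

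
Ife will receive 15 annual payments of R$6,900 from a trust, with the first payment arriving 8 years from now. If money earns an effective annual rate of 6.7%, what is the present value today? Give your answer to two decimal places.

R$40,680.69

Value one period before first payment (t=7): 6900 × [1 − (1+0.067)^(−15)] / 0.067 = 6900 × 9.283038 = 64,052.9597
Discount back 7 years: 64,052.9597 × (1+0.067)^(−7) = 64,052.9597 × 0.635110 = 40,680.6858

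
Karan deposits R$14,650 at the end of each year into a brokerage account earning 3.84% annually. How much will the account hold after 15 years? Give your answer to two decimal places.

FV = PMT · [(1+i)^n − 1] / i = 14650 · 19.787184 = 289,882.2482

R$289,882.25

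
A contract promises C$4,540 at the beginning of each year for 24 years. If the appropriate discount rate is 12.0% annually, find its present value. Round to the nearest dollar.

PV = PMT · [1 − (1+i)^(−n)] / i × (1+i) = 4540 · 8.718434 = 39,581.6890
(Beginning-of-period payments → annuity-due factor ×(1+i).)

C$39,582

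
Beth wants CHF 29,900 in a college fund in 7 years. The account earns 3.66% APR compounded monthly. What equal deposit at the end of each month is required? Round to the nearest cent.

With 12 periods per year: i = 0.00305, n = 84.
PMT = 29900 / ( [(1+0.00305)^84 − 1] / 0.00305 ) = 29900 / 95.576207 = 312.8394

CHF 312.84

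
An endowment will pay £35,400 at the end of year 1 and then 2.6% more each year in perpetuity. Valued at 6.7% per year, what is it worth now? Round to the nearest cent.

£863,414.63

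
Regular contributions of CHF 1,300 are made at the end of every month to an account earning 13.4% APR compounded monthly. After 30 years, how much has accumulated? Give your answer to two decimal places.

CHF 6,225,313.46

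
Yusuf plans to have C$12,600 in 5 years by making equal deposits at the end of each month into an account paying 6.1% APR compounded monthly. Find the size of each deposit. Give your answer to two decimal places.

Periodic rate i = 0.061/12 = 0.00508333; n = 5 × 12 = 60 periods.
PMT = 12600 / ( [(1+0.00508333)^60 − 1] / 0.00508333 ) = 12600 / 69.949631 = 180.1296

C$180.13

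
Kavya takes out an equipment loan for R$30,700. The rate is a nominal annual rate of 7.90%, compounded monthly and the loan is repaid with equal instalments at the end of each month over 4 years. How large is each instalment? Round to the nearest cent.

R$748.04

Periodic rate i = 0.079/12 = 0.00658333; n = 4 × 12 = 48 periods.
PMT = 30700 / ( [1 − (1+0.00658333)^(−48)] / 0.00658333 ) = 30700 / 41.040779 = 748.0365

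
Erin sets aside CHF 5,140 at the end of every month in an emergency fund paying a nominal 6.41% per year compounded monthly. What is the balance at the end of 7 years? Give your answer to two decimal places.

i = 0.0641/12 = 0.00534167 per month; n = 7·12 = 84.
FV = 5140 × [(1+0.00534167)^84 − 1] / 0.00534167 = 5140 × 105.660927 = 543,097.1632

CHF 543,097.16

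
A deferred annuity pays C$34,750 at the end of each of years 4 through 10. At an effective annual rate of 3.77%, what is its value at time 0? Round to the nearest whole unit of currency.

C$188,252

Value one period before first payment (t=3): 34750 × [1 − (1+0.0377)^(−7)] / 0.0377 = 34750 × 6.053404 = 210,355.7727
PV₀ = 210,355.7727 / (1+0.0377)^3 = 210,355.7727 / 1.117417 = 188,251.7336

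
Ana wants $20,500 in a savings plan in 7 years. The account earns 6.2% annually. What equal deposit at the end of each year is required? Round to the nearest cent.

$2,427.41

PMT = 20500 / ( [(1+0.062)^7 − 1] / 0.062 ) = 20500 / 8.445198 = 2,427.4149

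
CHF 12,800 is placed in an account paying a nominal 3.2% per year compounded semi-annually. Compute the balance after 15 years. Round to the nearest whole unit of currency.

CHF 20,607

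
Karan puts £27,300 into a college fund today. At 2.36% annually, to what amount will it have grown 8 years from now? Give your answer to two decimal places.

FV = 27,300 × (1 + 0.0236)^8 = 32,900.6793

£32,900.68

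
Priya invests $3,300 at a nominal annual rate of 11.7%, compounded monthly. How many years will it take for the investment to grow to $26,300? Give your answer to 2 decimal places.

Periodic rate i = 0.117/12 = 0.00975.
(1+i)^n = 26300/3300 = 7.96970, so n = ln 7.96970 / ln 1.00975 = 213.9230 months
= 213.9230/12 years

17.83 years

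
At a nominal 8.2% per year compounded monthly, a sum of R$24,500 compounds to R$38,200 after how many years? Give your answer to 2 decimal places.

5.44 years

Periodic rate i = 0.082/12 = 0.00683333.
(1+i)^n = 38200/24500 = 1.55918, so n = ln 1.55918 / ln 1.00683 = 65.2212 months
= 65.2212/12 years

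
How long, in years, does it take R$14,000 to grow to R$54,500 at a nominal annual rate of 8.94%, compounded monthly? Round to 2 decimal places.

15.26 years

Periodic rate i = 0.0894/12 = 0.00745.
(1+i)^n = 54500/14000 = 3.89286, so n = ln 3.89286 / ln 1.00745 = 183.1141 months
= 183.1141/12 years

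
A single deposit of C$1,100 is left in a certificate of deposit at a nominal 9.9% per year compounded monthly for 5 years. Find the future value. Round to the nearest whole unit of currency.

Periodic rate i = 0.099/12 = 0.00825; n = 5 × 12 = 60 periods.
FV = PV·(1+i)^n = 1,100 × 1.637170 = 1,800.8873

C$1,801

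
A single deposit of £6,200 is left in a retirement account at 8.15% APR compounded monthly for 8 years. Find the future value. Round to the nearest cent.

With 12 periods per year: i = 0.00679167, n = 96.
FV = 6,200 × (1 + 0.00679167)^96 = 11,873.9293

£11,873.93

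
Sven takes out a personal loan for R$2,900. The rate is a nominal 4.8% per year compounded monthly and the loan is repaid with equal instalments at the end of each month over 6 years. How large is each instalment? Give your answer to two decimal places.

R$46.44

Periodic rate i = 0.048/12 = 0.004; n = 6 × 12 = 72 periods.
Annuity-PV factor = 62.451892; PMT = 2900 / 62.451892 = 46.4357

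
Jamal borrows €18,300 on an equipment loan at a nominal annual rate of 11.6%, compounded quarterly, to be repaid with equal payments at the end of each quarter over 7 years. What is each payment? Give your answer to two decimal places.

€963.38

With 4 periods per year: i = 0.029, n = 28.
PMT = 18300 / ( [1 − (1+0.029)^(−28)] / 0.029 ) = 18300 / 18.995608 = 963.3806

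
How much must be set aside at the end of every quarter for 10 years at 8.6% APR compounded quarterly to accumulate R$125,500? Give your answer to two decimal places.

Periodic rate i = 0.086/4 = 0.0215; n = 10 × 4 = 40 periods.
FV-annuity factor = 62.405550; PMT = 125500 / 62.405550 = 2,011.0391

R$2,011.04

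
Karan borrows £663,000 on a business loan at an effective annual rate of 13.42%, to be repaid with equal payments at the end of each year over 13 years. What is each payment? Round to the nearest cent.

£110,465.91

PMT = 663000 / ( [1 − (1+0.1342)^(−13)] / 0.1342 ) = 663000 / 6.001852 = 110,465.9117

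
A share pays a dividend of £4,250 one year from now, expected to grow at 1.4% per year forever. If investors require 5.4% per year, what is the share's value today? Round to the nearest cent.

£106,250.00

PV = PMT / (i − g) = 4250 / (0.054 − 0.014) = 4250 / 0.040000 = 106,250.0000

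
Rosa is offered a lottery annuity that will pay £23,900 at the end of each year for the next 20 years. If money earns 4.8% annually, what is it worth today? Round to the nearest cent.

PV = PMT · [1 − (1+i)^(−n)] / i = 23900 · 12.676284 = 302,963.1783

£302,963.18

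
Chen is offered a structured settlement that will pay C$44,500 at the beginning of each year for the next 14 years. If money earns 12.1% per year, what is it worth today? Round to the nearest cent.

C$328,957.72

PV = PMT · [1 − (1+i)^(−n)] / i × (1+i) = 44500 · 7.392308 = 328,957.7237
Payments are at the start of each period, so multiply by (1+i).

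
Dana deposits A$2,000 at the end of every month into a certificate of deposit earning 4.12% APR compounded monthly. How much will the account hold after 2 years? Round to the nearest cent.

A$49,943.79

With 12 periods per year: i = 0.00343333, n = 24.
FV = PMT · [(1+i)^n − 1] / i = 2000 · 24.971894 = 49,943.7890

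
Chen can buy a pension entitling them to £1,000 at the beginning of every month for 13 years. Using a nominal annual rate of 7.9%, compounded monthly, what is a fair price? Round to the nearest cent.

£97,964.23

Periodic rate i = 0.079/12 = 0.00658333; n = 13 × 12 = 156 periods.
PV = PMT · [1 − (1+i)^(−n)] / i × (1+i) = 1000 · 97.964232 = 97,964.2317
Payments are at the start of each period, so multiply by (1+i).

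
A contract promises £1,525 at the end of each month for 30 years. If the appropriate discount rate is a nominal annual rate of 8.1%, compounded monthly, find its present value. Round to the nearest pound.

With 12 periods per year: i = 0.00675, n = 360.
PV = 1525 × [1 − (1+0.00675)^(−360)] / 0.00675 = 1525 × 134.998733 = 205,873.0674

£205,873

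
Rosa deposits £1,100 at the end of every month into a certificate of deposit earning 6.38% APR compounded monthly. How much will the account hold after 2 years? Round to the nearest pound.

£28,079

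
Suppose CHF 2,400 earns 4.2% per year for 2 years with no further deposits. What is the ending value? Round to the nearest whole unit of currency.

FV = PV·(1+i)^n = 2,400 × 1.085764 = 2,605.8336

CHF 2,606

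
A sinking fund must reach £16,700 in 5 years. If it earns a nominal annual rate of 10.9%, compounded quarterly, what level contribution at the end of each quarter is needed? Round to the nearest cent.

£639.08

With 4 periods per year: i = 0.02725, n = 20.
PMT = 16700 / ( [(1+0.02725)^20 − 1] / 0.02725 ) = 16700 / 26.131223 = 639.0822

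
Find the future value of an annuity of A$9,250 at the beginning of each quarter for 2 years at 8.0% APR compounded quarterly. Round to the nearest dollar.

A$80,980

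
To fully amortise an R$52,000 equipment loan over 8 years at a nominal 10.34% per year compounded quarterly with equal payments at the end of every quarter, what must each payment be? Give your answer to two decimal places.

i = 0.1034/4 = 0.02585 per quarter; n = 8·4 = 32.
PMT = 52000 / ( [1 − (1+0.02585)^(−32)] / 0.02585 ) = 52000 / 21.590242 = 2,408.4955

R$2,408.50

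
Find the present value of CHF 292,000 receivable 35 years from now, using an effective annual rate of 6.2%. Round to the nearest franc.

CHF 35,565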